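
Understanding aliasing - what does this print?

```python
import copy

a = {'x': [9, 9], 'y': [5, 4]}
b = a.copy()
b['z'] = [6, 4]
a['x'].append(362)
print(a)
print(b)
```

Key concept: shallow copy of dict with mutable values.
Step by step:
`a = {'x': [9, 9], 'y': [5, 4]}` → a = {'x': [9, 9], 'y': [5, 4]}
`b = a.copy()` → b = {'x': [9, 9], 'y': [5, 4]}
`b['z'] = [6, 4]` → b = {'x': [9, 9], 'y': [5, 4], 'z': [6, 4]}
`a['x'].append(362)` → a = {'x': [9, 9, 362], 'y': [5, 4]}; b = {'x': [9, 9, 362], 'y': [5, 4], 'z': [6, 4]}
`print(a)` → prints {'x': [9, 9, 362], 'y': [5, 4]}
`print(b)` → prints {'x': [9, 9, 362], 'y': [5, 4], 'z': [6, 4]}

Answer:
{'x': [9, 9, 362], 'y': [5, 4]}
{'x': [9, 9, 362], 'y': [5, 4], 'z': [6, 4]}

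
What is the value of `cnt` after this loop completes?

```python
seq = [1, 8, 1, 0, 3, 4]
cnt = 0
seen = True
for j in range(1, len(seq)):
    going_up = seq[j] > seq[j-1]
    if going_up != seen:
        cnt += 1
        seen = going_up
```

Count direction changes in [1, 8, 1, 0, 3, 4]
`cnt` takes the values: 0 → 1 → 2

Answer: 2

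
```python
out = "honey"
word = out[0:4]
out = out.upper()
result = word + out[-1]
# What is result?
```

Trace:
`out = "honey"` → out = 'honey'
`word = out[0:4]` → word = 'hone'
`out = out.upper()` → out = 'HONEY'
`result = word + out[-1]` → result = 'honeY'
So result = 'honeY'

Answer: 'honeY'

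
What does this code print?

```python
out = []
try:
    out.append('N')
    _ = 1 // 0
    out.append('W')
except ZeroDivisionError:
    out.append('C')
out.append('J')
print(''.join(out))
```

Execution trace: 'N' (try body) → 'C' (except ZeroDivisionError) → 'J' (after the try/except). Output: NCJ

Answer: NCJ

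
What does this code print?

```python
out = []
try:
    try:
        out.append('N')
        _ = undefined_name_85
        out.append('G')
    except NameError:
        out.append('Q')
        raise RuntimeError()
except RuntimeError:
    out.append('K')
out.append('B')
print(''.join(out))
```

Execution trace: 'N' (inner try body) → 'Q' (inner except NameError) → 'K' (outer except RuntimeError) → 'B' (after the try/except). Output: NQKB

Answer: NQKB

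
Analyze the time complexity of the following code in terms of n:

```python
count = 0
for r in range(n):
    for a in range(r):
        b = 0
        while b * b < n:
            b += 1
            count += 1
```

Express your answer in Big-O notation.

Each loop level contributes: n × n × √n. Multiplying the contributions gives O(n^2√n).

Answer: O(n^2√n)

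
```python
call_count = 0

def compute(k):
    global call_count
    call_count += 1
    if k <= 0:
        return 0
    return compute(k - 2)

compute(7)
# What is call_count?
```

Linear recursion stepping by 2: 5 calls from k=7 down to ≤0.

Answer: 5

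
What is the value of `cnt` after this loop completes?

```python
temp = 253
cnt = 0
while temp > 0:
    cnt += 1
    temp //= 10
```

Count digits by repeated division by 10
`cnt` takes the values: 0 → 1 → 2 → 3

Answer: 3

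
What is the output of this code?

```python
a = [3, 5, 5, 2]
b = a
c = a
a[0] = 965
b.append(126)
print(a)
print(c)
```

Key concept: multiple aliases.
Step by step:
`a = [3, 5, 5, 2]` → a = [3, 5, 5, 2]
`b = a` → b = [3, 5, 5, 2] (same object as a)
`c = a` → c = [3, 5, 5, 2] (same object as a, b)
`a[0] = 965` → a = [965, 5, 5, 2] (same object as b, c); b = [965, 5, 5, 2] (same object as a, c); c = [965, 5, 5, 2] (same object as a, b)
`b.append(126)` → a = [965, 5, 5, 2, 126] (same object as b, c); b = [965, 5, 5, 2, 126] (same object as a, c); c = [965, 5, 5, 2, 126] (same object as a, b)
`print(a)` → prints [965, 5, 5, 2, 126]
`print(c)` → prints [965, 5, 5, 2, 126]

Answer:
[965, 5, 5, 2, 126]
[965, 5, 5, 2, 126]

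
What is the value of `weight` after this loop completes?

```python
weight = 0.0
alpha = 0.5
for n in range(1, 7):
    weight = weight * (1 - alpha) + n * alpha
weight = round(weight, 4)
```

Moving average with lr=0.5
`weight` takes the values: 0.0 → 0.5 → 1.25 → 2.125 → 3.0625 → 4.03125 → 5.015625 → 5.0156

Answer: 5.0156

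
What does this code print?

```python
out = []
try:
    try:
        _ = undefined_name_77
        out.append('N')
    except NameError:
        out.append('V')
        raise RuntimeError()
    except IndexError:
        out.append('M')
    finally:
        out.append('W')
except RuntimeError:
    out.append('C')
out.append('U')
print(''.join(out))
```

Execution trace: 'V' (inner except NameError) → 'W' (inner finally) → 'C' (outer except RuntimeError) → 'U' (after the try/except). Output: VWCU

Answer: VWCU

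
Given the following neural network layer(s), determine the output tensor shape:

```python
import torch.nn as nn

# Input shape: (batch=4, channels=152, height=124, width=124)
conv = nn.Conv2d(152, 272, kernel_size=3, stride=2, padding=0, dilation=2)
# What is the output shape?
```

Input: (4, 152, 124, 124) -> Output: (4, 272, 60, 60)

Answer: (4, 272, 60, 60)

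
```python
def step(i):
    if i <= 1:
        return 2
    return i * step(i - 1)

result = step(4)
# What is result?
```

step(4) = 4 * 3 * 2 * 2 = 48

Answer: 48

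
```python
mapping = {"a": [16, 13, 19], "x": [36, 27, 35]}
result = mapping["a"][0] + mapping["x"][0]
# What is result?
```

Trace:
`mapping = {"a": [16, 13, 19], "x": [36, 27, 35]}` → mapping = {'a': [16, 13, 19], 'x': [36, 27, 35]}
`result = mapping["a"][0] + mapping["x"][0]` → result = 52
So result = 52

Answer: 52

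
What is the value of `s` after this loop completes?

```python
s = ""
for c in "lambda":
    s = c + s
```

Reverse 'lambda'
`s` takes the values: "" → "l" → "al" → "mal" → "bmal" → "dbmal" → "adbmal"

Answer: "adbmal"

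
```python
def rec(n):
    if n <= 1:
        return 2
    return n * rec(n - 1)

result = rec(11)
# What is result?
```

rec(11) = 11 * 10 * 9 * 8 * 7 * 6 * 5 * 4 * 3 * 2 * 2 = 79833600

Answer: 79833600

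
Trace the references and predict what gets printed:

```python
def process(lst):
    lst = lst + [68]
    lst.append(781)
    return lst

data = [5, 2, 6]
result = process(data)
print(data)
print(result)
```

Key concept: rebinding parameter vs mutation.
Step by step:
`data = [5, 2, 6]` → data = [5, 2, 6]
`result = process(data)` → result = [5, 2, 6, 68, 781]
`print(data)` → prints [5, 2, 6]
`print(result)` → prints [5, 2, 6, 68, 781]

Answer:
[5, 2, 6]
[5, 2, 6, 68, 781]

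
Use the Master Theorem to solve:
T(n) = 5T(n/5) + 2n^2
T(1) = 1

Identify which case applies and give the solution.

a=5, b=5, f(n)=2n^2. log_5(5) = 1. Since c=2 > 1 and the regularity condition holds (5(n/5)^2 = (5/5^2)n^2 with 5/5^2 < 1), Case 3 applies: T(n) = Θ(f(n)) = O(n^2).

Answer: O(n^2) - Case 3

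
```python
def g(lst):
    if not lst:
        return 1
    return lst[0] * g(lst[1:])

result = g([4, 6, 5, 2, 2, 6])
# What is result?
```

Product over [4, 6, 5, 2, 2, 6] = 4 * 6 * 5 * 2 * 2 * 6 = 2880

Answer: 2880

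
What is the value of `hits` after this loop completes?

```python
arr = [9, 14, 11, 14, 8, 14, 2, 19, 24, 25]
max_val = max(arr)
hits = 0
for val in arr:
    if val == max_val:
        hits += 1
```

Count of max value 25 in [9, 14, 11, 14, 8, 14, 2, 19, 24, 25]
`hits` takes the values: 0 → 1

Answer: 1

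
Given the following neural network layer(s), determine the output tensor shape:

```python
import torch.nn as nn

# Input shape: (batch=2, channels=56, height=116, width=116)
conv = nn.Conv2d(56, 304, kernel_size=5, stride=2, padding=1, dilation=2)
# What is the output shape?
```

Input: (2, 56, 116, 116) -> Output: (2, 304, 55, 55)

Answer: (2, 304, 55, 55)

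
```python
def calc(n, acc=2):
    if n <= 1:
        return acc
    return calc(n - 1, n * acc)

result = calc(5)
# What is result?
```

Accumulator trace (n, acc): (5, 2) -> (4, 10) -> (3, 40) -> (2, 120) -> (1, 240) -> return 240

Answer: 240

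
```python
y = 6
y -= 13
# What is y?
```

Trace:
`y = 6` → y = 6
`y -= 13` → y = -7
So y = -7

Answer: -7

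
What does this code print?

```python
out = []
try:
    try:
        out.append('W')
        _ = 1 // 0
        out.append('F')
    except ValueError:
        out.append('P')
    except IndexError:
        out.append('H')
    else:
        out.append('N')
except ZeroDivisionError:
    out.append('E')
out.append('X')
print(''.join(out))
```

Execution trace: 'W' (try body) → 'E' (outer except ZeroDivisionError) → 'X' (after the try/except). Output: WEX

Answer: WEX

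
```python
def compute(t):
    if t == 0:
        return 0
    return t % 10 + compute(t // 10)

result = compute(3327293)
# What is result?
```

Sum of digits of 3327293: 3 + 9 + 2 + 7 + 2 + 3 + 3 = 29

Answer: 29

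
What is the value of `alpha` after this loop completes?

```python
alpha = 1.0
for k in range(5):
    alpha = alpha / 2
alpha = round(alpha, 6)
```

Halving LR 5 times: 1 / 2^5
`alpha` takes the values: 1.0 → 0.5 → 0.25 → 0.125 → 0.0625 → 0.03125

Answer: 0.03125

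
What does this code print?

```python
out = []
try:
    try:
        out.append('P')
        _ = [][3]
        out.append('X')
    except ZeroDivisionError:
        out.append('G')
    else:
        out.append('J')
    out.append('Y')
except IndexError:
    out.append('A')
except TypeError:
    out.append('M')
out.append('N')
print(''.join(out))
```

Execution trace: 'P' (inner try body) → 'A' (except IndexError) → 'N' (after the try/except). Output: PAN

Answer: PAN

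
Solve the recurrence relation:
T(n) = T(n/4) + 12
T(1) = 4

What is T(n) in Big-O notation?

Each step divides n by 4 and adds 12. After log_4(n) steps we reach T(1)=4. So T(n) = 12·log_4(n) + 4 = O(log n).

Answer: O(log n)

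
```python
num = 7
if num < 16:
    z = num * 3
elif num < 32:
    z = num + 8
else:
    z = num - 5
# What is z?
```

Trace:
`num = 7` → num = 7
`if num < 16: ...` → num < 16 is True → z = 21
So z = 21

Answer: 21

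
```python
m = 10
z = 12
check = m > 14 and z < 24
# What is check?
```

Trace:
`m = 10` → m = 10
`z = 12` → z = 12
`check = m > 14 and z < 24` → check = False
So check = False

Answer: False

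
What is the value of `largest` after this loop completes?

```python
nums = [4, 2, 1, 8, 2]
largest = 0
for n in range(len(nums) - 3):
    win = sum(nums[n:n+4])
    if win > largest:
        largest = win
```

Max sum of 4-element window in [4, 2, 1, 8, 2]
`largest` takes the values: 0 → 15

Answer: 15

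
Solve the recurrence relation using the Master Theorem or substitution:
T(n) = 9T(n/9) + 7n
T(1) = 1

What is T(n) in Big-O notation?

By Master Theorem: a=9, b=9, f(n)=7n. Since log_9(9) = 1 and f(n) = Θ(n^1), Case 2 applies. T(n) = O(n log n).

Answer: O(n log n)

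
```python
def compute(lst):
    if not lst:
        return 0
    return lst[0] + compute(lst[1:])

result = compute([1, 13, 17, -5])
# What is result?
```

1 + 13 + 17 + (-5) + 0 = 26

Answer: 26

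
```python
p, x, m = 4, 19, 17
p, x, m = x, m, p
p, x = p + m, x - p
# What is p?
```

Trace:
`p, x, m = 4, 19, 17` → p = 4; x = 19; m = 17
`p, x, m = x, m, p` → p = 19; x = 17; m = 4
`p, x = p + m, x - p` → p = 23; x = -2
So p = 23

Answer: 23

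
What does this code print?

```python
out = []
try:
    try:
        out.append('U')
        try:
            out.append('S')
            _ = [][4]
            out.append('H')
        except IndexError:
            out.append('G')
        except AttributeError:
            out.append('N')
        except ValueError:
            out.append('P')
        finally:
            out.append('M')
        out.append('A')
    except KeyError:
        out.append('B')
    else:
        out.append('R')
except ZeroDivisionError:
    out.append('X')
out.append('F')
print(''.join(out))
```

Execution trace: 'U' (try body) → 'S' (inner try body) → 'G' (inner except IndexError) → 'M' (inner finally) → 'A' (try body, no exception) → 'R' (else) → 'F' (after the try/except). Output: USGMARF

Answer: USGMARF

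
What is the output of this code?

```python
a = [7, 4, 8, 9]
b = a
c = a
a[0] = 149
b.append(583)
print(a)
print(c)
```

Key concept: multiple aliases.
Step by step:
`a = [7, 4, 8, 9]` → a = [7, 4, 8, 9]
`b = a` → b = [7, 4, 8, 9] (same object as a)
`c = a` → c = [7, 4, 8, 9] (same object as a, b)
`a[0] = 149` → a = [149, 4, 8, 9] (same object as b, c); b = [149, 4, 8, 9] (same object as a, c); c = [149, 4, 8, 9] (same object as a, b)
`b.append(583)` → a = [149, 4, 8, 9, 583] (same object as b, c); b = [149, 4, 8, 9, 583] (same object as a, c); c = [149, 4, 8, 9, 583] (same object as a, b)
`print(a)` → prints [149, 4, 8, 9, 583]
`print(c)` → prints [149, 4, 8, 9, 583]

Answer:
[149, 4, 8, 9, 583]
[149, 4, 8, 9, 583]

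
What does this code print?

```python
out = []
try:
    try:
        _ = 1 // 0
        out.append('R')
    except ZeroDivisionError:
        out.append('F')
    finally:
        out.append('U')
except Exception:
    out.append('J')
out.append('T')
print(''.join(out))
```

Execution trace: 'F' (inner except ZeroDivisionError) → 'U' (inner finally) → 'T' (after the try/except). Output: FUT

Answer: FUT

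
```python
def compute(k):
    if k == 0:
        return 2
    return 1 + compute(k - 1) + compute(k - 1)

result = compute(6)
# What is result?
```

compute(k) = 1 + 2·compute(k-1), compute(0)=2. Closed form: (2+1)·2^6 - 1 = 191.

Answer: 191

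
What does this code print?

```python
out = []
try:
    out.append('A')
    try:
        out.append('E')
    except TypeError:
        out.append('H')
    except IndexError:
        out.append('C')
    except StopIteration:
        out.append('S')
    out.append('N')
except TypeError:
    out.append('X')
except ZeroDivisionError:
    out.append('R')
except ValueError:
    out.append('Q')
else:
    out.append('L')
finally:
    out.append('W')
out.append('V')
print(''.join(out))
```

Execution trace: 'A' (try body) → 'E' (inner try body, no exception) → 'N' (try body, no exception) → 'L' (else) → 'W' (finally) → 'V' (after the try/except). Output: AENLWV

Answer: AENLWV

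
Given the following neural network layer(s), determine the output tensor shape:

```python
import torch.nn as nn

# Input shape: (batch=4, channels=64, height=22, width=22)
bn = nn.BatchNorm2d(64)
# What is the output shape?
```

Input: (4, 64, 22, 22) -> Output: (4, 64, 22, 22)

Answer: (4, 64, 22, 22)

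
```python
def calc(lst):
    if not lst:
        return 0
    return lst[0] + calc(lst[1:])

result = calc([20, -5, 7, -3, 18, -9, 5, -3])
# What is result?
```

20 + (-5) + 7 + (-3) + 18 + (-9) + 5 + (-3) + 0 = 30

Answer: 30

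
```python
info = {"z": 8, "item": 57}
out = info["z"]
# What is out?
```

Trace:
`info = {"z": 8, "item": 57}` → info = {'z': 8, 'item': 57}
`out = info["z"]` → out = 8
So out = 8

Answer: 8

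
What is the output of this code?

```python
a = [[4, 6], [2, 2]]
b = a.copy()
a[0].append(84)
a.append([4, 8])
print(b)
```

Key concept: shallow copy with nested lists.
Step by step:
`a = [[4, 6], [2, 2]]` → a = [[4, 6], [2, 2]]
`b = a.copy()` → b = [[4, 6], [2, 2]]
`a[0].append(84)` → a = [[4, 6, 84], [2, 2]]; b = [[4, 6, 84], [2, 2]]
`a.append([4, 8])` → a = [[4, 6, 84], [2, 2], [4, 8]]
`print(b)` → prints [[4, 6, 84], [2, 2]]

Answer: [[4, 6, 84], [2, 2]]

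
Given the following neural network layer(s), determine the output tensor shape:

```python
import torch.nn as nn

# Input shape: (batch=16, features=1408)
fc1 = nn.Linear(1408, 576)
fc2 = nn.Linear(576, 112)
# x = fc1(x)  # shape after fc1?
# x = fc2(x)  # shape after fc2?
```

Input: (16, 1408) -> after fc1: (16, 576) -> Output: (16, 112)

Answer: (16, 112)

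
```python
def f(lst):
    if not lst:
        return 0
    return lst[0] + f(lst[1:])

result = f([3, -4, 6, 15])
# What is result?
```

3 + (-4) + 6 + 15 + 0 = 20

Answer: 20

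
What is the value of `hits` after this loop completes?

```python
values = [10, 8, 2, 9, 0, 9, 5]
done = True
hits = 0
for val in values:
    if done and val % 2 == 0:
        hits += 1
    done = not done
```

Count even values at even positions
`hits` takes the values: 0 → 1 → 2 → 3

Answer: 3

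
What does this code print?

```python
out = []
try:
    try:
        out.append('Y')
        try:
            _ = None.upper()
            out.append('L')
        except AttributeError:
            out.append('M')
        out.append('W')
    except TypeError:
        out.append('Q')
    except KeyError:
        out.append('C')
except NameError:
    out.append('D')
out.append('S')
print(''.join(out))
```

Execution trace: 'Y' (try body) → 'M' (inner except AttributeError) → 'W' (try body, no exception) → 'S' (after the try/except). Output: YMWS

Answer: YMWS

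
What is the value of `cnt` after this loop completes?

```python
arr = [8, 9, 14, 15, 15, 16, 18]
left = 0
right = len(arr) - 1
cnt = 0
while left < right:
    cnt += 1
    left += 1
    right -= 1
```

Iterations until pointers meet (list length 7)
`cnt` takes the values: 0 → 1 → 2 → 3

Answer: 3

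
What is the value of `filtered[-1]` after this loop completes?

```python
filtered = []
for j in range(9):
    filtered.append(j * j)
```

Last element of squares 0 to 8
`filtered` takes the values: [] → [0] → [0, 1] → [0, 1, 4] → [0, 1, 4, 9] → [0, 1, 4, 9, 16] → [0, 1, 4, 9, 16, 25] → [0, 1, 4, 9, 16, 25, 36] → [0, 1, 4, 9, 16, 25, 36, 49] → [0, 1, 4, 9, 16, 25, 36, 49, 64]
So `filtered[-1]` = 64

Answer: 64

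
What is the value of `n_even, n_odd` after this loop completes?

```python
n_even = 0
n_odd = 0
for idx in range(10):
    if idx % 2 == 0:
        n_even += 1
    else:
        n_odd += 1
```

Count evens and odds in range(10)
`n_even, n_odd` takes the values: (0, 0) → (1, 0) → (1, 1) → (2, 1) → (2, 2) → (3, 2) → (3, 3) → (4, 3) → (4, 4) → (5, 4) → (5, 5)

Answer: 5, 5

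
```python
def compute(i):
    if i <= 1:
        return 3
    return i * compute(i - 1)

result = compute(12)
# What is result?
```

compute(12) = 12 * 11 * 10 * 9 * 8 * 7 * 6 * 5 * 4 * 3 * 2 * 3 = 1437004800

Answer: 1437004800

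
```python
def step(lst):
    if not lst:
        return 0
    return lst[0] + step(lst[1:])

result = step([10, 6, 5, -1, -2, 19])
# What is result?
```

10 + 6 + 5 + (-1) + (-2) + 19 + 0 = 37

Answer: 37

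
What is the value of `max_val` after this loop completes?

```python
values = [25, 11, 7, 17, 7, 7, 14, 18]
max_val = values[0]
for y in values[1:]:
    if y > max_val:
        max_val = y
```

Maximum of [25, 11, 7, 17, 7, 7, 14, 18]
`max_val` takes the values: 25

Answer: 25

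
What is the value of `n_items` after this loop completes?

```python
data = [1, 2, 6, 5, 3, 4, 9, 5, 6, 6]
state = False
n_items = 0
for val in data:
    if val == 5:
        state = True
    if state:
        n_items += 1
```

Count elements after first 5 in [1, 2, 6, 5, 3, 4, 9, 5, 6, 6]
`n_items` takes the values: 0 → 1 → 2 → 3 → 4 → 5 → 6 → 7

Answer: 7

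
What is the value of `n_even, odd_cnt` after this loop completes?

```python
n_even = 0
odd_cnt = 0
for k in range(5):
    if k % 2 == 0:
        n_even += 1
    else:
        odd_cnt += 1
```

Count evens and odds in range(5)
`n_even, odd_cnt` takes the values: (0, 0) → (1, 0) → (1, 1) → (2, 1) → (2, 2) → (3, 2)

Answer: 3, 2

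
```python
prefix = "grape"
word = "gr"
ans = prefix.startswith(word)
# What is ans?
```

Trace:
`prefix = "grape"` → prefix = 'grape'
`word = "gr"` → word = 'gr'
`ans = prefix.startswith(word)` → ans = True
So ans = True

Answer: True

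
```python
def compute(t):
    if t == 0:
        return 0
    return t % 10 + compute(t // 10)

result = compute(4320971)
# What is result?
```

Sum of digits of 4320971: 1 + 7 + 9 + 0 + 2 + 3 + 4 = 26

Answer: 26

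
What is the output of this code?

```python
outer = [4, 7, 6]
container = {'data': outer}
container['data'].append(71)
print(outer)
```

Key concept: dict holds reference to list.
Step by step:
`outer = [4, 7, 6]` → outer = [4, 7, 6]
`container = {'data': outer}` → container = {'data': [4, 7, 6]}
`container['data'].append(71)` → outer = [4, 7, 6, 71]; container = {'data': [4, 7, 6, 71]}
`print(outer)` → prints [4, 7, 6, 71]

Answer: [4, 7, 6, 71]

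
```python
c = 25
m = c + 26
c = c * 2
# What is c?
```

Trace:
`c = 25` → c = 25
`m = c + 26` → m = 51
`c = c * 2` → c = 50
So c = 50

Answer: 50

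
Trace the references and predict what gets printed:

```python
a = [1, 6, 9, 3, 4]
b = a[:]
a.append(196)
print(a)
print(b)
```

Key concept: slice [:] creates copy.
Step by step:
`a = [1, 6, 9, 3, 4]` → a = [1, 6, 9, 3, 4]
`b = a[:]` → b = [1, 6, 9, 3, 4]
`a.append(196)` → a = [1, 6, 9, 3, 4, 196]
`print(a)` → prints [1, 6, 9, 3, 4, 196]
`print(b)` → prints [1, 6, 9, 3, 4]

Answer:
[1, 6, 9, 3, 4, 196]
[1, 6, 9, 3, 4]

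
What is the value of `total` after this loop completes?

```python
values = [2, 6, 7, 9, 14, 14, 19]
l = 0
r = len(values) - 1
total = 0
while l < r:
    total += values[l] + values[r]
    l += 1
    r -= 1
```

Sum of pairs from ends
`total` takes the values: 0 → 21 → 41 → 62

Answer: 62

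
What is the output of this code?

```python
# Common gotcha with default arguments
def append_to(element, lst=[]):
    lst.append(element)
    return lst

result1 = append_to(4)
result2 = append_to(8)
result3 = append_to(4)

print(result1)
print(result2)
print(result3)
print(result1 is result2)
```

Key concept: mutable default argument gotcha.
Step by step:
`result1 = append_to(4)` → result1 = [4]
`result2 = append_to(8)` → result1 = [4, 8] (same object as result2); result2 = [4, 8] (same object as result1)
`result3 = append_to(4)` → result1 = [4, 8, 4] (same object as result2, result3); result2 = [4, 8, 4] (same object as result1, result3); result3 = [4, 8, 4] (same object as result1, result2)
`print(result1)` → prints [4, 8, 4]
`print(result2)` → prints [4, 8, 4]
`print(result3)` → prints [4, 8, 4]
`print(result1 is result2)` → prints True

Answer:
[4, 8, 4]
[4, 8, 4]
[4, 8, 4]
True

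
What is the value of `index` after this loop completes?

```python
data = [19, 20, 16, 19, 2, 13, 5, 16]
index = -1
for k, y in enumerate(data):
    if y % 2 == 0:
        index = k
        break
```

First even number index in [19, 20, 16, 19, 2, 13, 5, 16]
`index` takes the values: -1 → 1

Answer: 1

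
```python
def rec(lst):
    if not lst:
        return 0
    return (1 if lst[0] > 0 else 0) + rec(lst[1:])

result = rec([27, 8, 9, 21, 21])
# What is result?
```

Count of positive elements in [27, 8, 9, 21, 21] = 5

Answer: 5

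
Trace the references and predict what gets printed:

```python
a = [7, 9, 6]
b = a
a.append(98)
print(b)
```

Key concept: basic list aliasing.
Step by step:
`a = [7, 9, 6]` → a = [7, 9, 6]
`b = a` → b = [7, 9, 6] (same object as a)
`a.append(98)` → a = [7, 9, 6, 98] (same object as b); b = [7, 9, 6, 98] (same object as a)
`print(b)` → prints [7, 9, 6, 98]

Answer: [7, 9, 6, 98]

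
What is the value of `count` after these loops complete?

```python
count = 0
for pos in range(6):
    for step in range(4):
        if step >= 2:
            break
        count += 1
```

Inner breaks at 2, outer runs 6 times
`count` takes the values: 0 → 1 → 2 → 3 → 4 → 5 → 6 → 7 → 8 → 9 → 10 → 11 → 12

Answer: 12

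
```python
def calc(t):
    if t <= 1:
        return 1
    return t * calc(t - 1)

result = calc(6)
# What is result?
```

calc(6) = 6 * 5 * 4 * 3 * 2 * 1 = 720

Answer: 720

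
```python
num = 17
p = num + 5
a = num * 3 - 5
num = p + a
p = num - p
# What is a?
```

Trace:
`num = 17` → num = 17
`p = num + 5` → p = 22
`a = num * 3 - 5` → a = 46
`num = p + a` → num = 68
`p = num - p` → p = 46
So a = 46

Answer: 46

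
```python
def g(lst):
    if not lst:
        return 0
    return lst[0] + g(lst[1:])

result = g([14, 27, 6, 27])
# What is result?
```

14 + 27 + 6 + 27 + 0 = 74

Answer: 74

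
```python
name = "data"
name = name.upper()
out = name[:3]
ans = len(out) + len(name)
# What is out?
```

Trace:
`name = "data"` → name = 'data'
`name = name.upper()` → name = 'DATA'
`out = name[:3]` → out = 'DAT'
`ans = len(out) + len(name)` → ans = 7
So out = 'DAT'

Answer: 'DAT'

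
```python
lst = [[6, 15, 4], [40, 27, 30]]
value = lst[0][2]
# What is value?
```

Trace:
`lst = [[6, 15, 4], [40, 27, 30]]` → lst = [[6, 15, 4], [40, 27, 30]]
`value = lst[0][2]` → value = 4
So value = 4

Answer: 4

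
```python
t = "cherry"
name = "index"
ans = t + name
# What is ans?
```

Trace:
`t = "cherry"` → t = 'cherry'
`name = "index"` → name = 'index'
`ans = t + name` → ans = 'cherryindex'
So ans = 'cherryindex'

Answer: 'cherryindex'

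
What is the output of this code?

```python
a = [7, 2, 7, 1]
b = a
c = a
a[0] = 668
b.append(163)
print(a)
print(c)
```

Key concept: multiple aliases.
Step by step:
`a = [7, 2, 7, 1]` → a = [7, 2, 7, 1]
`b = a` → b = [7, 2, 7, 1] (same object as a)
`c = a` → c = [7, 2, 7, 1] (same object as a, b)
`a[0] = 668` → a = [668, 2, 7, 1] (same object as b, c); b = [668, 2, 7, 1] (same object as a, c); c = [668, 2, 7, 1] (same object as a, b)
`b.append(163)` → a = [668, 2, 7, 1, 163] (same object as b, c); b = [668, 2, 7, 1, 163] (same object as a, c); c = [668, 2, 7, 1, 163] (same object as a, b)
`print(a)` → prints [668, 2, 7, 1, 163]
`print(c)` → prints [668, 2, 7, 1, 163]

Answer:
[668, 2, 7, 1, 163]
[668, 2, 7, 1, 163]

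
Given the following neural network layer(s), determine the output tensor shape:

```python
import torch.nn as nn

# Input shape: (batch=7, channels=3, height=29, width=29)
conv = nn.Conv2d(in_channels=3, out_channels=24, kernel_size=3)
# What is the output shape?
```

Input: (7, 3, 29, 29) -> Output: (7, 24, 27, 27)

Answer: (7, 24, 27, 27)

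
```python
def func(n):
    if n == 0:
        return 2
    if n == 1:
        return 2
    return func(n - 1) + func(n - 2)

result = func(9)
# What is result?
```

Build up from base cases: func(0)=2, func(1)=2, func(2)=4, func(3)=6, func(4)=10, func(5)=16, func(6)=26, ..., func(9)=110

Answer: 110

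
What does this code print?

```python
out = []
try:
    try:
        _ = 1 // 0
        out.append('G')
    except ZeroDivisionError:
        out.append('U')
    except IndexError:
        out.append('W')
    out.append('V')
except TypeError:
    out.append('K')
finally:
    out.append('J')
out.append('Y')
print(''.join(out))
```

Execution trace: 'U' (inner except ZeroDivisionError) → 'V' (try body, no exception) → 'J' (finally) → 'Y' (after the try/except). Output: UVJY

Answer: UVJY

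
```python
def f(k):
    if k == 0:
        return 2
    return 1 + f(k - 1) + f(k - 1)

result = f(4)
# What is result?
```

f(k) = 1 + 2·f(k-1), f(0)=2. Closed form: (2+1)·2^4 - 1 = 47.

Answer: 47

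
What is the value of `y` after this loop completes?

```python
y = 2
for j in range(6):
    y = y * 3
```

Multiply by 3, 6 times: 2 * 3^6 = 1458
`y` takes the values: 2 → 6 → 18 → 54 → 162 → 486 → 1458

Answer: 1458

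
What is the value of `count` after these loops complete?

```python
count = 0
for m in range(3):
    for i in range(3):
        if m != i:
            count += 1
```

3² - 3 (exclude diagonal)
`count` takes the values: 0 → 1 → 2 → 3 → 4 → 5 → 6

Answer: 6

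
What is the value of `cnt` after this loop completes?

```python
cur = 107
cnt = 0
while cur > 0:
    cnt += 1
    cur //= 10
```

Count digits by repeated division by 10
`cnt` takes the values: 0 → 1 → 2 → 3

Answer: 3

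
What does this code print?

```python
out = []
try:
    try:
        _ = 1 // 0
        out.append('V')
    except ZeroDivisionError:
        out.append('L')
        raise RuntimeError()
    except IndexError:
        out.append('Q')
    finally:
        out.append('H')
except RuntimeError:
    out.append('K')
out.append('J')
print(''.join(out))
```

Execution trace: 'L' (except ZeroDivisionError) → 'H' (finally) → 'K' (outer except RuntimeError) → 'J' (after the try/except). Output: LHKJ

Answer: LHKJ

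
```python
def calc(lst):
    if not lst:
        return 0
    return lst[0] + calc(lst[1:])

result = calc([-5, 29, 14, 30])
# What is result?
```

(-5) + 29 + 14 + 30 + 0 = 68

Answer: 68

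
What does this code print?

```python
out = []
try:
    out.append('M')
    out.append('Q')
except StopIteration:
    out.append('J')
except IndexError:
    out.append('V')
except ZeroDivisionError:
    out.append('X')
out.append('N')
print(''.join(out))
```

Execution trace: 'M' (try body) → 'Q' (try body, no exception) → 'N' (after the try/except). Output: MQN

Answer: MQN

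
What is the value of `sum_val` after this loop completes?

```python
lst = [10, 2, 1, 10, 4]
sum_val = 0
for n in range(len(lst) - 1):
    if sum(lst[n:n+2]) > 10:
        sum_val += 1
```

Count windows with sum > 10
`sum_val` takes the values: 0 → 1 → 2 → 3

Answer: 3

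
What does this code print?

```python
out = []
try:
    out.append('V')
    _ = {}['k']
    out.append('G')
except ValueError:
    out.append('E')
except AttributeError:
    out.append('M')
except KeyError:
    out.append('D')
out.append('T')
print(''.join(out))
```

Execution trace: 'V' (try body) → 'D' (except KeyError) → 'T' (after the try/except). Output: VDT

Answer: VDT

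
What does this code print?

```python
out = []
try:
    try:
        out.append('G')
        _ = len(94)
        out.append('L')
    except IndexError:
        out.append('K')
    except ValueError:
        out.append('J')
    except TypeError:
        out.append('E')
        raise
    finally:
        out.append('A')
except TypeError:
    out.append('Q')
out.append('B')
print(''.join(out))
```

Execution trace: 'G' (inner try body) → 'E' (inner except TypeError) → 'A' (inner finally) → 'Q' (outer except TypeError) → 'B' (after the try/except). Output: GEAQB

Answer: GEAQB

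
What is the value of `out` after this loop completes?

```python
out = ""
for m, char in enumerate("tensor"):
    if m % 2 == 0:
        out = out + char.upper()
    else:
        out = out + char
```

Uppercase even positions in 'tensor'
`out` takes the values: "" → "T" → "Te" → "TeN" → "TeNs" → "TeNsO" → "TeNsOr"

Answer: "TeNsOr"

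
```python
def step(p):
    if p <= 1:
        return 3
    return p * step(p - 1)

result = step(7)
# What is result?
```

step(7) = 7 * 6 * 5 * 4 * 3 * 2 * 3 = 15120

Answer: 15120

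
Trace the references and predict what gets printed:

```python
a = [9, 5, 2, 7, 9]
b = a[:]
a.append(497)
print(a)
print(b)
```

Key concept: slice [:] creates copy.
Step by step:
`a = [9, 5, 2, 7, 9]` → a = [9, 5, 2, 7, 9]
`b = a[:]` → b = [9, 5, 2, 7, 9]
`a.append(497)` → a = [9, 5, 2, 7, 9, 497]
`print(a)` → prints [9, 5, 2, 7, 9, 497]
`print(b)` → prints [9, 5, 2, 7, 9]

Answer:
[9, 5, 2, 7, 9, 497]
[9, 5, 2, 7, 9]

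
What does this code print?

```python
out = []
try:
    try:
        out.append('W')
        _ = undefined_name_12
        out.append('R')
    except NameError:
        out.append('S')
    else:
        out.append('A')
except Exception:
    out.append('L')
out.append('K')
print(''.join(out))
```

Execution trace: 'W' (inner try body) → 'S' (inner except NameError) → 'K' (after the try/except). Output: WSK

Answer: WSK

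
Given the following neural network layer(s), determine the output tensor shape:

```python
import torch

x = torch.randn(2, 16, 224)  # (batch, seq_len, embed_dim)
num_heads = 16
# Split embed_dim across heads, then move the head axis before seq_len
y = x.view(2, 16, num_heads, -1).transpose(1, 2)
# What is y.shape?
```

Input: (2, 16, 224) -> head_dim = 224 // 16 = 14; after view: (2, 16, 16, 14) -> after transpose(1, 2): (2, 16, 16, 14) -> Output: (2, 16, 16, 14)

Answer: (2, 16, 16, 14)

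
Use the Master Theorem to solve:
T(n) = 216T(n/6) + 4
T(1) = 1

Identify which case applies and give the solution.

a=216, b=6, f(n)=4. log_6(216) = 3. Since c=0 < 3, Case 1 applies: T(n) = Θ(n^log_b(a)) = O(n^3).

Answer: O(n^3) - Case 1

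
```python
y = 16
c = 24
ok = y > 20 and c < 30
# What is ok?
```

Trace:
`y = 16` → y = 16
`c = 24` → c = 24
`ok = y > 20 and c < 30` → ok = False
So ok = False

Answer: False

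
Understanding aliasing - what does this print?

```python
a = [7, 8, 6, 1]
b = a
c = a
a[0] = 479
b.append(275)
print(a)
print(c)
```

Key concept: multiple aliases.
Step by step:
`a = [7, 8, 6, 1]` → a = [7, 8, 6, 1]
`b = a` → b = [7, 8, 6, 1] (same object as a)
`c = a` → c = [7, 8, 6, 1] (same object as a, b)
`a[0] = 479` → a = [479, 8, 6, 1] (same object as b, c); b = [479, 8, 6, 1] (same object as a, c); c = [479, 8, 6, 1] (same object as a, b)
`b.append(275)` → a = [479, 8, 6, 1, 275] (same object as b, c); b = [479, 8, 6, 1, 275] (same object as a, c); c = [479, 8, 6, 1, 275] (same object as a, b)
`print(a)` → prints [479, 8, 6, 1, 275]
`print(c)` → prints [479, 8, 6, 1, 275]

Answer:
[479, 8, 6, 1, 275]
[479, 8, 6, 1, 275]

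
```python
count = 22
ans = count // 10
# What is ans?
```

Trace:
`count = 22` → count = 22
`ans = count // 10` → ans = 2
So ans = 2

Answer: 2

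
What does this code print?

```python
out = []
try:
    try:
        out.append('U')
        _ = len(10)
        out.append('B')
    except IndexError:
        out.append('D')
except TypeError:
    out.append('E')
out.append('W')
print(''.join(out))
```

Execution trace: 'U' (try body) → 'E' (outer except TypeError) → 'W' (after the try/except). Output: UEW

Answer: UEW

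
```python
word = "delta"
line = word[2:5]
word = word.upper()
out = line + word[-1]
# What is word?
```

Trace:
`word = "delta"` → word = 'delta'
`line = word[2:5]` → line = 'lta'
`word = word.upper()` → word = 'DELTA'
`out = line + word[-1]` → out = 'ltaA'
So word = 'DELTA'

Answer: 'DELTA'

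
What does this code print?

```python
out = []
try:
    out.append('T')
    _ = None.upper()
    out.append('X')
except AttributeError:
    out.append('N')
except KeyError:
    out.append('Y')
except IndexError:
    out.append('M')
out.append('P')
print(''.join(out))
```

Execution trace: 'T' (try body) → 'N' (except AttributeError) → 'P' (after the try/except). Output: TNP

Answer: TNP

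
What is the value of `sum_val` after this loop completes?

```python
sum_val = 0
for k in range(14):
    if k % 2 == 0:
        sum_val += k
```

Sum of even numbers 0 to 13
`sum_val` takes the values: 0 → 2 → 6 → 12 → 20 → 30 → 42

Answer: 42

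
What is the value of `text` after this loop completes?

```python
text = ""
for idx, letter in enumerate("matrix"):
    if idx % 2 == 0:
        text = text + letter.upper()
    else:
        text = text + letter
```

Uppercase even positions in 'matrix'
`text` takes the values: "" → "M" → "Ma" → "MaT" → "MaTr" → "MaTrI" → "MaTrIx"

Answer: "MaTrIx"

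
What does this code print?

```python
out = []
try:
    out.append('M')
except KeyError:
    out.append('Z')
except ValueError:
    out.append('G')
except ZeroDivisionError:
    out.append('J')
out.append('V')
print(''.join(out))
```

Execution trace: 'M' (try body, no exception) → 'V' (after the try/except). Output: MV

Answer: MV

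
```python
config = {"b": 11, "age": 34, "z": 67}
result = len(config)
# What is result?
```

Trace:
`config = {"b": 11, "age": 34, "z": 67}` → config = {'b': 11, 'age': 34, 'z': 67}
`result = len(config)` → result = 3
So result = 3

Answer: 3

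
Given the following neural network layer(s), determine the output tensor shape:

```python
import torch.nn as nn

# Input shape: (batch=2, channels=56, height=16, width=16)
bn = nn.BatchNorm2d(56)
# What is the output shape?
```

Input: (2, 56, 16, 16) -> Output: (2, 56, 16, 16)

Answer: (2, 56, 16, 16)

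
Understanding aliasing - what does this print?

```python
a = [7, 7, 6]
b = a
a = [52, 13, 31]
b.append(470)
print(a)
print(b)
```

Key concept: rebinding vs mutation: a is rebound to a new list, b still points at the original.
Step by step:
`a = [7, 7, 6]` → a = [7, 7, 6]
`b = a` → b = [7, 7, 6] (same object as a)
`a = [52, 13, 31]` → a = [52, 13, 31]
`b.append(470)` → b = [7, 7, 6, 470]
`print(a)` → prints [52, 13, 31]
`print(b)` → prints [7, 7, 6, 470]

Answer:
[52, 13, 31]
[7, 7, 6, 470]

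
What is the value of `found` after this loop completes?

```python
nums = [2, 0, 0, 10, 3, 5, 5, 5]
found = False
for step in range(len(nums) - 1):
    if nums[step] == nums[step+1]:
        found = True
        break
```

Check consecutive duplicates in [2, 0, 0, 10, 3, 5, 5, 5]
`found` takes the values: False → True

Answer: True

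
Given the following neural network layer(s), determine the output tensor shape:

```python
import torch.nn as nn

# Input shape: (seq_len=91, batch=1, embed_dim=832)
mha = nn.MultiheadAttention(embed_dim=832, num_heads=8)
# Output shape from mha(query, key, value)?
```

Input: (91, 1, 832) -> Output: (91, 1, 832)

Answer: (91, 1, 832)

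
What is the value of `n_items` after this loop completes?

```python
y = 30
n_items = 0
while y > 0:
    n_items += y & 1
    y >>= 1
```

Count set bits in 30 (binary: 0b11110)
`n_items` takes the values: 0 → 1 → 2 → 3 → 4

Answer: 4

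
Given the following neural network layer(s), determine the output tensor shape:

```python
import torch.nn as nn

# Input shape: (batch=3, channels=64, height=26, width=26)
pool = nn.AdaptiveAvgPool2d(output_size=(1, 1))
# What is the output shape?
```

Input: (3, 64, 26, 26) -> Output: (3, 64, 1, 1)

Answer: (3, 64, 1, 1)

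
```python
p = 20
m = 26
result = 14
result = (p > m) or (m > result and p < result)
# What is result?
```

Trace:
`p = 20` → p = 20
`m = 26` → m = 26
`result = 14` → result = 14
`result = (p > m) or (m > result and p < result)` → result = False
So result = False

Answer: False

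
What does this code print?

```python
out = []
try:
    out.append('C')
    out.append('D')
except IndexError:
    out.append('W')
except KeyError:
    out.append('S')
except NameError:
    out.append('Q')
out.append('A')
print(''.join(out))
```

Execution trace: 'C' (try body) → 'D' (try body, no exception) → 'A' (after the try/except). Output: CDA

Answer: CDA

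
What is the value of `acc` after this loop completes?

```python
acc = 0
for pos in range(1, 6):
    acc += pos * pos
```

Sum of squares 1² to 5² = 55
`acc` takes the values: 0 → 1 → 5 → 14 → 30 → 55

Answer: 55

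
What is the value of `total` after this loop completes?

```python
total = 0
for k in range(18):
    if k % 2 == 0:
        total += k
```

Sum of even numbers 0 to 17
`total` takes the values: 0 → 2 → 6 → 12 → 20 → 30 → 42 → 56 → 72

Answer: 72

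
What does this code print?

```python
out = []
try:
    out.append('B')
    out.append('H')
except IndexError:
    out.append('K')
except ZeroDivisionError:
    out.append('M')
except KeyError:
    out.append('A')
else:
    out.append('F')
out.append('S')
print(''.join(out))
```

Execution trace: 'B' (try body) → 'H' (try body, no exception) → 'F' (else) → 'S' (after the try/except). Output: BHFS

Answer: BHFS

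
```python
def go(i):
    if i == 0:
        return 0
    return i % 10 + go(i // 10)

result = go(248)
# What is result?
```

Sum of digits of 248: 8 + 4 + 2 = 14

Answer: 14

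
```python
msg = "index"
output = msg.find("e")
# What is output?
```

Trace:
`msg = "index"` → msg = 'index'
`output = msg.find("e")` → output = 3
So output = 3

Answer: 3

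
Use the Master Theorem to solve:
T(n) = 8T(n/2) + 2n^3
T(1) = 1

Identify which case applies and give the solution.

a=8, b=2, f(n)=2n^3. log_2(8) = 3. Since c=3 = 3, Case 2 applies: T(n) = Θ(n^log_b(a) · log n) = O(n^3 log n).

Answer: O(n^3 log n) - Case 2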